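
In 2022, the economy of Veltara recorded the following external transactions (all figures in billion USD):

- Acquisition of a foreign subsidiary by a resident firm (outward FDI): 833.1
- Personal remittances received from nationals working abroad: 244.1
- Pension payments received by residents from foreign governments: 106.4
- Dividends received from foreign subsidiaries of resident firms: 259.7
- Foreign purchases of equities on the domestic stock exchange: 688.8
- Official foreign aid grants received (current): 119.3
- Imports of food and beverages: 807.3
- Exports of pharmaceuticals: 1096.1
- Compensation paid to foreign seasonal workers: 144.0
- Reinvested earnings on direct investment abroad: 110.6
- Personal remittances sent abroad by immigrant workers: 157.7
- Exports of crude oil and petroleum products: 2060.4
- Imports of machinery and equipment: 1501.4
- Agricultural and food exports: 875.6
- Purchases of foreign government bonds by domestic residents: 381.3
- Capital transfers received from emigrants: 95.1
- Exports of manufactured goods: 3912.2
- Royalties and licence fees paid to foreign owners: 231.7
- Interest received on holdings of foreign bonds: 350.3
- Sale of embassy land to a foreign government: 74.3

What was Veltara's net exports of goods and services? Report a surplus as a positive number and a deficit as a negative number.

5403.9

Goods: -807.3 + 875.6 + 3912.2 - 1501.4 + 2060.4 + 1096.1 = 5635.6
Services: -231.7
Trade balance = 5635.6 + (-231.7) = 5403.9
(Excluded from the trade balance — financial account: acquisition of a foreign subsidiary by a resident firm (outward FDI) 833.1, foreign purchases of equities on the domestic stock exchange 688.8, purchases of foreign government bonds by domestic residents 381.3; secondary income: personal remittances received from nationals working abroad 244.1, pension payments received by residents from foreign governments 106.4, official foreign aid grants received (current) 119.3, personal remittances sent abroad by immigrant workers 157.7; primary income: dividends received from foreign subsidiaries of resident firms 259.7, compensation paid to foreign seasonal workers 144.0, reinvested earnings on direct investment abroad 110.6, interest received on holdings of foreign bonds 350.3; capital account: capital transfers received from emigrants 95.1, sale of embassy land to a foreign government 74.3.)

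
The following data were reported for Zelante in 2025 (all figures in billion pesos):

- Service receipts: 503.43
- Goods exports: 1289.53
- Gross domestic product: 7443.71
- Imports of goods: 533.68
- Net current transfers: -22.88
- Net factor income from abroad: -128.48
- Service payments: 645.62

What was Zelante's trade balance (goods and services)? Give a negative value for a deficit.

Goods balance = 1289.53 - 533.68 = 755.85
Services balance = 503.43 - 645.62 = -142.19
Trade balance (goods + services) = 755.85 + (-142.19) = 613.66

613.66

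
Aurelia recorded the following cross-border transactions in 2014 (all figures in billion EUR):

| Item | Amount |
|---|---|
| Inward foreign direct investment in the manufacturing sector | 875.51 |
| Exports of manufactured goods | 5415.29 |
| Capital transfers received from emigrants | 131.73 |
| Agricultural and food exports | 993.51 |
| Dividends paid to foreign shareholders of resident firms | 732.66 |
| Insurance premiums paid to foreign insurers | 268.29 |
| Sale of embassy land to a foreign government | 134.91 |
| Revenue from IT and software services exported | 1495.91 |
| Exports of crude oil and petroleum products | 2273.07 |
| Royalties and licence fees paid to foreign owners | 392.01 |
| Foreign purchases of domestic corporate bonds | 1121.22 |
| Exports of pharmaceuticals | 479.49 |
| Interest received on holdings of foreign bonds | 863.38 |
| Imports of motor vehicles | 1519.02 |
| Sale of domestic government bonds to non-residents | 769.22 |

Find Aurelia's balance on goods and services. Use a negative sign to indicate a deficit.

Goods: 479.49 + 993.51 + 2273.07 - 1519.02 + 5415.29 = 7642.34
Services: -268.29 + 1495.91 - 392.01 = 835.61
Trade balance = 7642.34 + 835.61 = 8477.95
(Excluded from the trade balance — financial account: inward foreign direct investment in the manufacturing sector 875.51, foreign purchases of domestic corporate bonds 1121.22, sale of domestic government bonds to non-residents 769.22; capital account: capital transfers received from emigrants 131.73, sale of embassy land to a foreign government 134.91; primary income: dividends paid to foreign shareholders of resident firms 732.66, interest received on holdings of foreign bonds 863.38.)

8477.95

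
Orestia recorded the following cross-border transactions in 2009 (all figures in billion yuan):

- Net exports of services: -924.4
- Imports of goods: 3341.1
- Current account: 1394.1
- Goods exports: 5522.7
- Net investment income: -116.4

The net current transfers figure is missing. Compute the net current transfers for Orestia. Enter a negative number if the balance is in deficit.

253.3

Current account = goods balance + services balance + net primary income + net secondary income
Sum of the known components = 1140.8
Net current transfers = CA - (known components) = 1394.1 - 1140.8 = 253.3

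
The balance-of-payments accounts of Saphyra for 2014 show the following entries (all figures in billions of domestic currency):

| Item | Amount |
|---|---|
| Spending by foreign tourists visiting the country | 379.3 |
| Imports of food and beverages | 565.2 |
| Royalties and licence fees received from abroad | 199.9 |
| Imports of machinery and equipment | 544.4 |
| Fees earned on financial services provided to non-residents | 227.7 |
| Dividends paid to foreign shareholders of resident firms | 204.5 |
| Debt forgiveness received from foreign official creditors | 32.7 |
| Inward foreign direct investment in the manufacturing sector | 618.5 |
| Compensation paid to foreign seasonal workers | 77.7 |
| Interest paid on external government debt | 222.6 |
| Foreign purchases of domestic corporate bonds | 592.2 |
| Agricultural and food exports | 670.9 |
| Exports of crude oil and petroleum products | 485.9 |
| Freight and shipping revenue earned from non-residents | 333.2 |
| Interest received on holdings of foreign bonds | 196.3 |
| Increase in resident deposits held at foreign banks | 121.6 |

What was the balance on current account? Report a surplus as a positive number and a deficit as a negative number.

Goods: 485.9 + 670.9 - 565.2 - 544.4 = 47.2
Services: 379.3 + 199.9 + 333.2 + 227.7 = 1140.1
Primary income: -204.5 - 77.7 + 196.3 - 222.6 = -308.5
Current account = 47.2 + 1140.1 + (-308.5) = 878.8
(Excluded from the current account — capital account: debt forgiveness received from foreign official creditors 32.7; financial account: inward foreign direct investment in the manufacturing sector 618.5, foreign purchases of domestic corporate bonds 592.2, increase in resident deposits held at foreign banks 121.6.)

878.8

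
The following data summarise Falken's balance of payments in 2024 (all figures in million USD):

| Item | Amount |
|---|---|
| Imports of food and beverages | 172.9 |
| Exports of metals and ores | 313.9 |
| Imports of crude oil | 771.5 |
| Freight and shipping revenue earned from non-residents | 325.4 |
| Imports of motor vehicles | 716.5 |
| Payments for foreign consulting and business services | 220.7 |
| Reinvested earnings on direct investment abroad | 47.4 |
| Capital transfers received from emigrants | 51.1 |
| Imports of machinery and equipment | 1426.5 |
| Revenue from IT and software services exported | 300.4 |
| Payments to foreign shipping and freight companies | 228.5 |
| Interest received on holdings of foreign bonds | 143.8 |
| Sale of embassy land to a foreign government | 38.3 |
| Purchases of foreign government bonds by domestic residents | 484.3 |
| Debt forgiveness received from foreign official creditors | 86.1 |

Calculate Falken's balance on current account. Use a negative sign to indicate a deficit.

Goods: -172.9 + 313.9 - 1426.5 - 771.5 - 716.5 = -2773.5
Services: 300.4 - 220.7 + 325.4 - 228.5 = 176.6
Primary income: 143.8 + 47.4 = 191.2
Current account = (-2773.5) + 176.6 + 191.2 = -2405.7
(Excluded from the current account — capital account: capital transfers received from emigrants 51.1, sale of embassy land to a foreign government 38.3, debt forgiveness received from foreign official creditors 86.1; financial account: purchases of foreign government bonds by domestic residents 484.3.)

-2405.7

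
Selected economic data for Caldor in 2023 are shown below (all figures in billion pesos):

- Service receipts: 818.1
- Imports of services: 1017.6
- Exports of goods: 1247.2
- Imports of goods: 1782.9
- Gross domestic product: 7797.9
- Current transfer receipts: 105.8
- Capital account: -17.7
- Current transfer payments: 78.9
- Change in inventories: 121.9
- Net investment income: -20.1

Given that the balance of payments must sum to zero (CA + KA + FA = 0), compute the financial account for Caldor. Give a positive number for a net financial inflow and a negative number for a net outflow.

746.1

Goods balance = 1247.2 - 1782.9 = -535.7
Services balance = 818.1 - 1017.6 = -199.5
Trade balance (goods + services) = -535.7 + (-199.5) = -735.2
Net primary income = -20.1
Net secondary income = 105.8 - 78.9 = 26.9
Current account = -735.2 + (-20.1) + 26.9 = -728.4
Financial account = -(-728.4 + (-17.7)) = 746.1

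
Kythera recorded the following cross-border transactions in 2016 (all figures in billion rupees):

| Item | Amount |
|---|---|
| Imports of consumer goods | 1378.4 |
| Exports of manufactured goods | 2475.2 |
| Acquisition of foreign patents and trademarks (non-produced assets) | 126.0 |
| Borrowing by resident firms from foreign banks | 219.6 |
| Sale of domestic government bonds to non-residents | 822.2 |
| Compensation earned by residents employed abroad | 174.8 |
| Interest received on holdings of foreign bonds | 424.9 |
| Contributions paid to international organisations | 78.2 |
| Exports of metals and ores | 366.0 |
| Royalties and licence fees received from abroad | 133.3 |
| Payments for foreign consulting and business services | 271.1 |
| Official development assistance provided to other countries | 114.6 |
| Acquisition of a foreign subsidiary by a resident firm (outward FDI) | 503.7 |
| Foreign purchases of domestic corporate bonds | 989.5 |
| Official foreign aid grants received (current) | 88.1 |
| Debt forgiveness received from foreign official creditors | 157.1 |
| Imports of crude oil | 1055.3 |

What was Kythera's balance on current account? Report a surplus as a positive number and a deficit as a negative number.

764.7

Goods: 2475.2 - 1055.3 + 366.0 - 1378.4 = 407.5
Services: 133.3 - 271.1 = -137.8
Primary income: 424.9 + 174.8 = 599.7
Secondary income: -78.2 + 88.1 - 114.6 = -104.7
Current account = 407.5 + (-137.8) + 599.7 + (-104.7) = 764.7
(Excluded from the current account — capital account: acquisition of foreign patents and trademarks (non-produced assets) 126.0, debt forgiveness received from foreign official creditors 157.1; financial account: borrowing by resident firms from foreign banks 219.6, sale of domestic government bonds to non-residents 822.2, acquisition of a foreign subsidiary by a resident firm (outward FDI) 503.7, foreign purchases of domestic corporate bonds 989.5.)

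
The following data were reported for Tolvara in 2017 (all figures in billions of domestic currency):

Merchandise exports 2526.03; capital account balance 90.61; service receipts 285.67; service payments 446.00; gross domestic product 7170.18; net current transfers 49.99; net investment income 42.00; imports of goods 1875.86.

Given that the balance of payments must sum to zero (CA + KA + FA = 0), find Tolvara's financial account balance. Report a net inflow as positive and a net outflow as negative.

Goods balance = 2526.03 - 1875.86 = 650.17
Services balance = 285.67 - 446.00 = -160.33
Trade balance (goods + services) = 650.17 + (-160.33) = 489.84
Net primary income = 42.00
Net secondary income = 49.99
Current account = 489.84 + 42.00 + 49.99 = 581.83
Financial account = -(581.83 + 90.61) = -672.44

-672.44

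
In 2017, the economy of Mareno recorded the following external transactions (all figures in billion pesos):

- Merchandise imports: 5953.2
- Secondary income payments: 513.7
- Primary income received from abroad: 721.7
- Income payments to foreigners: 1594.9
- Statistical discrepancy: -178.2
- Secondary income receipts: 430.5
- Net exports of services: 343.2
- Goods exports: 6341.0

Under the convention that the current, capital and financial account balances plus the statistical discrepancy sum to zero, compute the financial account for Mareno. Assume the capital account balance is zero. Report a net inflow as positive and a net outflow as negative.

Goods balance = 6341.0 - 5953.2 = 387.8
Services balance = 343.2
Trade balance (goods + services) = 387.8 + 343.2 = 731.0
Net primary income = 721.7 - 1594.9 = -873.2
Net secondary income = 430.5 - 513.7 = -83.2
Current account = 731.0 + (-873.2) + (-83.2) = -225.4
Financial account = -(-225.4 + (-178.2)) = 403.6

403.6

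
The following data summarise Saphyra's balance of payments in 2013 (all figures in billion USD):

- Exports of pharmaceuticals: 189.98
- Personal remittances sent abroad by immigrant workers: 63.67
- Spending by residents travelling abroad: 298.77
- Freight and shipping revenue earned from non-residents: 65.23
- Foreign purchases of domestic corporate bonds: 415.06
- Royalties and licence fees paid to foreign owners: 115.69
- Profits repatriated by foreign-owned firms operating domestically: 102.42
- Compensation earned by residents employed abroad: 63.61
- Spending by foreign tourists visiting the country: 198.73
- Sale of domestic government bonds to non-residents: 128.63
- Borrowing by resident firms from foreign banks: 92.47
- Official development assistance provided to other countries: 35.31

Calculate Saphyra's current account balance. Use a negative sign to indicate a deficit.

-98.31

Goods: 189.98
Services: -115.69 - 298.77 + 198.73 + 65.23 = -150.50
Primary income: -102.42 + 63.61 = -38.81
Secondary income: -35.31 - 63.67 = -98.98
Current account = 189.98 + (-150.50) + (-38.81) + (-98.98) = -98.31
(Excluded from the current account — financial account: foreign purchases of domestic corporate bonds 415.06, sale of domestic government bonds to non-residents 128.63, borrowing by resident firms from foreign banks 92.47.)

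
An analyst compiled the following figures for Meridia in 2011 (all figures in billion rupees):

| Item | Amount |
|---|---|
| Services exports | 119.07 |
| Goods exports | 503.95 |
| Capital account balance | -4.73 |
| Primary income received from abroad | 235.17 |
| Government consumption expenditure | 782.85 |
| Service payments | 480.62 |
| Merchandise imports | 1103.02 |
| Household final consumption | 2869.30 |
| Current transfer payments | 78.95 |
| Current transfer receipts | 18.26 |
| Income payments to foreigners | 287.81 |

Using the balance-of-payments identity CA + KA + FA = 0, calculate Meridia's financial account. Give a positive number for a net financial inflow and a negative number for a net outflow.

Goods balance = 503.95 - 1103.02 = -599.07
Services balance = 119.07 - 480.62 = -361.55
Trade balance (goods + services) = -599.07 + (-361.55) = -960.62
Net primary income = 235.17 - 287.81 = -52.64
Net secondary income = 18.26 - 78.95 = -60.69
Current account = -960.62 + (-52.64) + (-60.69) = -1073.95
Financial account = -(-1073.95 + (-4.73)) = 1078.68

1078.68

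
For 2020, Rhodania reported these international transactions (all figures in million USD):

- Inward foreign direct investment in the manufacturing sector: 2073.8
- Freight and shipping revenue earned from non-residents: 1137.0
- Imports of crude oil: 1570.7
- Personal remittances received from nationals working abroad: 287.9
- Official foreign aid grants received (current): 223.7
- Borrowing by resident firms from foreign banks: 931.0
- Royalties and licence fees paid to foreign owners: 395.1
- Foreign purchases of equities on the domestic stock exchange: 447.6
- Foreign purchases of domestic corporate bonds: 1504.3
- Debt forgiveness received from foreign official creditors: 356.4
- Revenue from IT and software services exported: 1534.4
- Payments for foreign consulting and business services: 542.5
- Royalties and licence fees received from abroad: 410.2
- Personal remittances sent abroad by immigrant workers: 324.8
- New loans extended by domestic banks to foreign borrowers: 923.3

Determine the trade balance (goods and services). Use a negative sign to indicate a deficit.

573.3

Goods: -1570.7
Services: 1137.0 + 1534.4 - 542.5 - 395.1 + 410.2 = 2144.0
Trade balance = -1570.7 + 2144.0 = 573.3
(Excluded from the trade balance — financial account: inward foreign direct investment in the manufacturing sector 2073.8, borrowing by resident firms from foreign banks 931.0, foreign purchases of equities on the domestic stock exchange 447.6, foreign purchases of domestic corporate bonds 1504.3, new loans extended by domestic banks to foreign borrowers 923.3; secondary income: personal remittances received from nationals working abroad 287.9, official foreign aid grants received (current) 223.7, personal remittances sent abroad by immigrant workers 324.8; capital account: debt forgiveness received from foreign official creditors 356.4.)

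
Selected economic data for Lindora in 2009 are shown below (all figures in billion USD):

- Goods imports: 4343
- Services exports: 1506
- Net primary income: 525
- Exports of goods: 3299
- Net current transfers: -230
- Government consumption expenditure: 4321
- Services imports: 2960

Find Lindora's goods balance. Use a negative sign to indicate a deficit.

-1044

Goods balance = 3299 - 4343 = -1044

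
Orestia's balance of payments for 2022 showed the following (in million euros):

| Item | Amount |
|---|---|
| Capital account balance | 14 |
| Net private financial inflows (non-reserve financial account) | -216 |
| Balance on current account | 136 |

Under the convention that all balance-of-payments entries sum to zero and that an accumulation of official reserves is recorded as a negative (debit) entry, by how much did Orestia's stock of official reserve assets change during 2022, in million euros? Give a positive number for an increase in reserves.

-66

Official reserve transactions balance = -(136 + 14 + (-216)) = 66
An accumulation of reserves is recorded as a debit (negative entry), so the change in the stock of reserves is the negative of that balance.
Change in official reserves = -(66) = -66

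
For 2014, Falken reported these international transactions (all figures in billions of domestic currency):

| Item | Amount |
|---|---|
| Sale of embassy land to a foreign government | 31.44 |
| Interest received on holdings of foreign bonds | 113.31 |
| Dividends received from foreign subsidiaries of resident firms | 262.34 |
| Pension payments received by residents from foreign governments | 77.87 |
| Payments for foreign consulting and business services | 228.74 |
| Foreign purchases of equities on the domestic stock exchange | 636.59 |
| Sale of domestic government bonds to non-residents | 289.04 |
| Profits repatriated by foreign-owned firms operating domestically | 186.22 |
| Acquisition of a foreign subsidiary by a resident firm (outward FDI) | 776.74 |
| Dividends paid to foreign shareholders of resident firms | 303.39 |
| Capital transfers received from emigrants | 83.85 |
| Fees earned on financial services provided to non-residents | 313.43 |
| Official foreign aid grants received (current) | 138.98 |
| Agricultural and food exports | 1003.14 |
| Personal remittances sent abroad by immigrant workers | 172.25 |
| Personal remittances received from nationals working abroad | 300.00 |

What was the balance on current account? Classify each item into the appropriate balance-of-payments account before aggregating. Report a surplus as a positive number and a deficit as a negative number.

Goods: 1003.14
Services: 313.43 - 228.74 = 84.69
Primary income: 262.34 - 303.39 - 186.22 + 113.31 = -113.96
Secondary income: 77.87 - 172.25 + 138.98 + 300.00 = 344.60
Current account = 1003.14 + 84.69 + (-113.96) + 344.60 = 1318.47
(Excluded from the current account — capital account: sale of embassy land to a foreign government 31.44, capital transfers received from emigrants 83.85; financial account: foreign purchases of equities on the domestic stock exchange 636.59, sale of domestic government bonds to non-residents 289.04, acquisition of a foreign subsidiary by a resident firm (outward FDI) 776.74.)

1318.47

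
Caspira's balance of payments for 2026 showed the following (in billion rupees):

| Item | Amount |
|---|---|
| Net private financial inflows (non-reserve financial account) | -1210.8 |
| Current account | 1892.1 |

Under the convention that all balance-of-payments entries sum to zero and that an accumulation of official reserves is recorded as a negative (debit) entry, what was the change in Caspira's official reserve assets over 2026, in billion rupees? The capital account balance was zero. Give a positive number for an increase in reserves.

681.3

Official reserve transactions balance = -(1892.1 + (-1210.8)) = -681.3
An accumulation of reserves is recorded as a debit (negative entry), so the change in the stock of reserves is the negative of that balance.
Change in official reserves = -(-681.3) = 681.3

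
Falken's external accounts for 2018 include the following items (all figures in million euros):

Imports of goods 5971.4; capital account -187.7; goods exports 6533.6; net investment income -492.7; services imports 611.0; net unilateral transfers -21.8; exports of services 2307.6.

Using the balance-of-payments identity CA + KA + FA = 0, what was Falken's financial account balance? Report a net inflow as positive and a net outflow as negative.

-1556.6

Goods balance = 6533.6 - 5971.4 = 562.2
Services balance = 2307.6 - 611.0 = 1696.6
Trade balance (goods + services) = 562.2 + 1696.6 = 2258.8
Net primary income = -492.7
Net secondary income = -21.8
Current account = 2258.8 + (-492.7) + (-21.8) = 1744.3
Financial account = -(1744.3 + (-187.7)) = -1556.6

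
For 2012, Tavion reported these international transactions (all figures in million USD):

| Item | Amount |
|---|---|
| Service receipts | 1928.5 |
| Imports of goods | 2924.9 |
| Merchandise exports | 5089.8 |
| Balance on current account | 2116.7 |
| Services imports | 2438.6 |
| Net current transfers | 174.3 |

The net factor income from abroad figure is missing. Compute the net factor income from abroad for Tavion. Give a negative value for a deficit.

287.6

Current account = goods balance + services balance + net primary income + net secondary income
Sum of the known components = 1829.1
Net factor income from abroad = CA - (known components) = 2116.7 - 1829.1 = 287.6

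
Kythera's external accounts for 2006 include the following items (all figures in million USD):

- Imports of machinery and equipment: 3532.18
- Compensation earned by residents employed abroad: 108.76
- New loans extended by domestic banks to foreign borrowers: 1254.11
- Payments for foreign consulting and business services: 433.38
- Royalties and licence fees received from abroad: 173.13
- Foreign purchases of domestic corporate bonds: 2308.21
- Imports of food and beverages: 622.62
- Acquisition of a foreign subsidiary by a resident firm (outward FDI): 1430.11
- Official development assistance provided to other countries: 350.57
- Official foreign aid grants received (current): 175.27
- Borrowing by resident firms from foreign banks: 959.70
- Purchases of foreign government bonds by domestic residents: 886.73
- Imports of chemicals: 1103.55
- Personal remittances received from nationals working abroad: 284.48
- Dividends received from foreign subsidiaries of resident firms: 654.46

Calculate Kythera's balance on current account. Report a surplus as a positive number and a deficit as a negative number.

Goods: -3532.18 - 1103.55 - 622.62 = -5258.35
Services: 173.13 - 433.38 = -260.25
Primary income: 108.76 + 654.46 = 763.22
Secondary income: -350.57 + 284.48 + 175.27 = 109.18
Current account = (-5258.35) + (-260.25) + 763.22 + 109.18 = -4646.20
(Excluded from the current account — financial account: new loans extended by domestic banks to foreign borrowers 1254.11, foreign purchases of domestic corporate bonds 2308.21, acquisition of a foreign subsidiary by a resident firm (outward FDI) 1430.11, borrowing by resident firms from foreign banks 959.70, purchases of foreign government bonds by domestic residents 886.73.)

-4646.20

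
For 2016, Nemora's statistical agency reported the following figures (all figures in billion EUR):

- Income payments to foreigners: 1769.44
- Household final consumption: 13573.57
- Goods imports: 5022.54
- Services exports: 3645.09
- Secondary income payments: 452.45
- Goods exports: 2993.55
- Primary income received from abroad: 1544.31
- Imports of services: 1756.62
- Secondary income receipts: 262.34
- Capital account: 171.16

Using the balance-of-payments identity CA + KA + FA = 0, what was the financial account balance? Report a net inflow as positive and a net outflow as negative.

384.60

Goods balance = 2993.55 - 5022.54 = -2028.99
Services balance = 3645.09 - 1756.62 = 1888.47
Trade balance (goods + services) = -2028.99 + 1888.47 = -140.52
Net primary income = 1544.31 - 1769.44 = -225.13
Net secondary income = 262.34 - 452.45 = -190.11
Current account = -140.52 + (-225.13) + (-190.11) = -555.76
Financial account = -(-555.76 + 171.16) = 384.60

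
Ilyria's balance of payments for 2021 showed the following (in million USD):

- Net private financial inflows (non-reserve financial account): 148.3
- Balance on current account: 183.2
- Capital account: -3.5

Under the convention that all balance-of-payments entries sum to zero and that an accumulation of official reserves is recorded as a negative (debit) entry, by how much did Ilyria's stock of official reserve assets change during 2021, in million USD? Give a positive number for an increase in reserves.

328.0

Official reserve transactions balance = -(183.2 + (-3.5) + 148.3) = -328.0
An accumulation of reserves is recorded as a debit (negative entry), so the change in the stock of reserves is the negative of that balance.
Change in official reserves = -(-328.0) = 328.0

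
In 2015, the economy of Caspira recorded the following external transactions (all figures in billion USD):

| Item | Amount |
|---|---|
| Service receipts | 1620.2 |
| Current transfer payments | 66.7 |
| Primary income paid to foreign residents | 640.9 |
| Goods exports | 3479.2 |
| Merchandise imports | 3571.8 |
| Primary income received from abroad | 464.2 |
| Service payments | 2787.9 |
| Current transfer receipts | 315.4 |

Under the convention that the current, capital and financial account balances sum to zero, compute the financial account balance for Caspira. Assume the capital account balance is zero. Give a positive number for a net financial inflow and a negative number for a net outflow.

1188.3

Goods balance = 3479.2 - 3571.8 = -92.6
Services balance = 1620.2 - 2787.9 = -1167.7
Trade balance (goods + services) = -92.6 + (-1167.7) = -1260.3
Net primary income = 464.2 - 640.9 = -176.7
Net secondary income = 315.4 - 66.7 = 248.7
Current account = -1260.3 + (-176.7) + 248.7 = -1188.3
Financial account = -(-1188.3) = 1188.3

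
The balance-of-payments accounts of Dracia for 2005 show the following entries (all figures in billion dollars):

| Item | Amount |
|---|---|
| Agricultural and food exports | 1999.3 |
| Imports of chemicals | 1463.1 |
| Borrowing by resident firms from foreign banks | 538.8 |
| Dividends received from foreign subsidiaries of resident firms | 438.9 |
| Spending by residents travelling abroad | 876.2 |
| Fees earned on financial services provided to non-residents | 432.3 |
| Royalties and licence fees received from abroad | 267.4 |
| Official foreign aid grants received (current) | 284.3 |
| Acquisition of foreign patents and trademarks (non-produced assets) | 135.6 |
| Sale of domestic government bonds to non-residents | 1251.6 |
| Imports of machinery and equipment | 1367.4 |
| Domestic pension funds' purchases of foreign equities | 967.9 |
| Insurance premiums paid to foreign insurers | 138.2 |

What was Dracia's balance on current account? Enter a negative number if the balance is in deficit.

-422.7

Goods: 1999.3 - 1367.4 - 1463.1 = -831.2
Services: -138.2 + 267.4 + 432.3 - 876.2 = -314.7
Primary income: 438.9
Secondary income: 284.3
Current account = (-831.2) + (-314.7) + 438.9 + 284.3 = -422.7
(Excluded from the current account — financial account: borrowing by resident firms from foreign banks 538.8, sale of domestic government bonds to non-residents 1251.6, domestic pension funds' purchases of foreign equities 967.9; capital account: acquisition of foreign patents and trademarks (non-produced assets) 135.6.)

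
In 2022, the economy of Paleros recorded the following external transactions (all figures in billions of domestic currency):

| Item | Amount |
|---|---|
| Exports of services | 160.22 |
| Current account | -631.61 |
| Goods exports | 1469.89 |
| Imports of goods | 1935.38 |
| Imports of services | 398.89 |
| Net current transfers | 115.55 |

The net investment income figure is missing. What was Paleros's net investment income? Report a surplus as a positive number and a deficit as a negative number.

-43.00

Current account = goods balance + services balance + net primary income + net secondary income
Sum of the known components = -588.61
Net investment income = CA - (known components) = -631.61 - (-588.61) = -43.00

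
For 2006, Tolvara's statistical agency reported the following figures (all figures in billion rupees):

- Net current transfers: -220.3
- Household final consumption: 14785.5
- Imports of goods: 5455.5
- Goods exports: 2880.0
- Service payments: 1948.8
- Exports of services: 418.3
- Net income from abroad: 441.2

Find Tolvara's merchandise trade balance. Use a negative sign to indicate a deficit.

Goods balance = 2880.0 - 5455.5 = -2575.5

-2575.5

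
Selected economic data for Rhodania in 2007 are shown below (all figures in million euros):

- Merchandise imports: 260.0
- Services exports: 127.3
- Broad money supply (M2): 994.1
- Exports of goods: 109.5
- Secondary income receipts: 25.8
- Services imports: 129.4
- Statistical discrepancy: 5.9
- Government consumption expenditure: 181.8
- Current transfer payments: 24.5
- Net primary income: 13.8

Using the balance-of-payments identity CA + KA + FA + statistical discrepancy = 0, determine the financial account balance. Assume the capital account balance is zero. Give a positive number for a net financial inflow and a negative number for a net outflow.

Goods balance = 109.5 - 260.0 = -150.5
Services balance = 127.3 - 129.4 = -2.1
Trade balance (goods + services) = -150.5 + (-2.1) = -152.6
Net primary income = 13.8
Net secondary income = 25.8 - 24.5 = 1.3
Current account = -152.6 + 13.8 + 1.3 = -137.5
Financial account = -(-137.5 + 5.9) = 131.6

131.6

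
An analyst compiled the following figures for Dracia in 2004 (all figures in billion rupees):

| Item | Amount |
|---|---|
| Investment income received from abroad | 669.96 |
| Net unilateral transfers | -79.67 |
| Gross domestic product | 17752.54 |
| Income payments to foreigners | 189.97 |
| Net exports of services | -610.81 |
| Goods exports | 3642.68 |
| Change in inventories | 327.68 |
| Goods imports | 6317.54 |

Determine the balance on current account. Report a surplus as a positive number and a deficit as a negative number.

-2885.35

Goods balance = 3642.68 - 6317.54 = -2674.86
Services balance = -610.81
Trade balance (goods + services) = -2674.86 + (-610.81) = -3285.67
Net primary income = 669.96 - 189.97 = 479.99
Net secondary income = -79.67
Current account = -3285.67 + 479.99 + (-79.67) = -2885.35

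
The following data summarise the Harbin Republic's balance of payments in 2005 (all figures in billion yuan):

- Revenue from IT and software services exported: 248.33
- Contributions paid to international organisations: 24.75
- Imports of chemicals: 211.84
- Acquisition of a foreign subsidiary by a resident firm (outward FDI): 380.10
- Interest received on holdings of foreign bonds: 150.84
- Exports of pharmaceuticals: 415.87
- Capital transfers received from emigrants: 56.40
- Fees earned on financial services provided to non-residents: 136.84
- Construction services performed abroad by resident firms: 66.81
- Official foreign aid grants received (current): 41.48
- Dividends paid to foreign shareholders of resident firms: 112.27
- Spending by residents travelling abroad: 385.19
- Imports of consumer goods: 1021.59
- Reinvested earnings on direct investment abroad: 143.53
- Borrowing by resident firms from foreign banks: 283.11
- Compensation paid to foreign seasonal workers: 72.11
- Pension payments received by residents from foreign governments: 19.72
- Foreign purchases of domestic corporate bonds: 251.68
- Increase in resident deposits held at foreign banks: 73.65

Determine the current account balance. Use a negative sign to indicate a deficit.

-604.33

Goods: -211.84 + 415.87 - 1021.59 = -817.56
Services: 66.81 + 136.84 - 385.19 + 248.33 = 66.79
Primary income: 143.53 + 150.84 - 72.11 - 112.27 = 109.99
Secondary income: 19.72 + 41.48 - 24.75 = 36.45
Current account = (-817.56) + 66.79 + 109.99 + 36.45 = -604.33
(Excluded from the current account — financial account: acquisition of a foreign subsidiary by a resident firm (outward FDI) 380.10, borrowing by resident firms from foreign banks 283.11, foreign purchases of domestic corporate bonds 251.68, increase in resident deposits held at foreign banks 73.65; capital account: capital transfers received from emigrants 56.40.)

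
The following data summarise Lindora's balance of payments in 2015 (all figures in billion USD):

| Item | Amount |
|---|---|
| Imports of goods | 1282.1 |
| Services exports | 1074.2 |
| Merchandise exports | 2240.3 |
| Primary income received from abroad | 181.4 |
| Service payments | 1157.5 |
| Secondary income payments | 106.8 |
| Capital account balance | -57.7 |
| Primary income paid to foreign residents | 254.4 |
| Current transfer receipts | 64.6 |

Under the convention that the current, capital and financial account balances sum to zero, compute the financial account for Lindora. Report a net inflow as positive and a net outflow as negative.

Goods balance = 2240.3 - 1282.1 = 958.2
Services balance = 1074.2 - 1157.5 = -83.3
Trade balance (goods + services) = 958.2 + (-83.3) = 874.9
Net primary income = 181.4 - 254.4 = -73.0
Net secondary income = 64.6 - 106.8 = -42.2
Current account = 874.9 + (-73.0) + (-42.2) = 759.7
Financial account = -(759.7 + (-57.7)) = -702.0

-702.0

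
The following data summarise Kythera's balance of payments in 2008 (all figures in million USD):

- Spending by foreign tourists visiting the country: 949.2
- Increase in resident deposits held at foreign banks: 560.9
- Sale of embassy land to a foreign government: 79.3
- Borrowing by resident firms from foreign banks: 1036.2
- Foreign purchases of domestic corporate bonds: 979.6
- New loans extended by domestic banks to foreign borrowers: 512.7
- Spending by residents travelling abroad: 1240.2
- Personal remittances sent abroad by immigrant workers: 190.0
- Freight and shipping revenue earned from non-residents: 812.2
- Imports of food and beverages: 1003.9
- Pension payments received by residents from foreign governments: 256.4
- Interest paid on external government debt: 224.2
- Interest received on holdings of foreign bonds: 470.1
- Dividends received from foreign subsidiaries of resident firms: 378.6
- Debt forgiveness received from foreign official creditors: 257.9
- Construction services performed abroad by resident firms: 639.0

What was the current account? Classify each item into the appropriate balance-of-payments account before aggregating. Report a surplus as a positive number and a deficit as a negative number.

847.2

Goods: -1003.9
Services: -1240.2 + 949.2 + 639.0 + 812.2 = 1160.2
Primary income: -224.2 + 470.1 + 378.6 = 624.5
Secondary income: -190.0 + 256.4 = 66.4
Current account = (-1003.9) + 1160.2 + 624.5 + 66.4 = 847.2
(Excluded from the current account — financial account: increase in resident deposits held at foreign banks 560.9, borrowing by resident firms from foreign banks 1036.2, foreign purchases of domestic corporate bonds 979.6, new loans extended by domestic banks to foreign borrowers 512.7; capital account: sale of embassy land to a foreign government 79.3, debt forgiveness received from foreign official creditors 257.9.)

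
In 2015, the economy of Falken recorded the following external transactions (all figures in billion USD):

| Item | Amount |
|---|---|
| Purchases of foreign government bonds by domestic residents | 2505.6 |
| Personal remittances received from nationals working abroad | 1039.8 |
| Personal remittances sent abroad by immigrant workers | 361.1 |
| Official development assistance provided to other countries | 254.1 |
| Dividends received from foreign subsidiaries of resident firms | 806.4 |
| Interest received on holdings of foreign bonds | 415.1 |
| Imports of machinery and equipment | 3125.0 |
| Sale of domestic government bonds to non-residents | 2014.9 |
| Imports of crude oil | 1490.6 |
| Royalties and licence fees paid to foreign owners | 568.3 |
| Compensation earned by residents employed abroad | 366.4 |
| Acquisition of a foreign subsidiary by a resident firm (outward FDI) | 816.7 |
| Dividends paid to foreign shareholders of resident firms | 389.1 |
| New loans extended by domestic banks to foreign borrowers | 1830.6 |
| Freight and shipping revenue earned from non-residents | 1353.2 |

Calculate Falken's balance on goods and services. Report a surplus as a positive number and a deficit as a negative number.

Goods: -1490.6 - 3125.0 = -4615.6
Services: -568.3 + 1353.2 = 784.9
Trade balance = -4615.6 + 784.9 = -3830.7
(Excluded from the trade balance — financial account: purchases of foreign government bonds by domestic residents 2505.6, sale of domestic government bonds to non-residents 2014.9, acquisition of a foreign subsidiary by a resident firm (outward FDI) 816.7, new loans extended by domestic banks to foreign borrowers 1830.6; secondary income: personal remittances received from nationals working abroad 1039.8, personal remittances sent abroad by immigrant workers 361.1, official development assistance provided to other countries 254.1; primary income: dividends received from foreign subsidiaries of resident firms 806.4, interest received on holdings of foreign bonds 415.1, compensation earned by residents employed abroad 366.4, dividends paid to foreign shareholders of resident firms 389.1.)

-3830.7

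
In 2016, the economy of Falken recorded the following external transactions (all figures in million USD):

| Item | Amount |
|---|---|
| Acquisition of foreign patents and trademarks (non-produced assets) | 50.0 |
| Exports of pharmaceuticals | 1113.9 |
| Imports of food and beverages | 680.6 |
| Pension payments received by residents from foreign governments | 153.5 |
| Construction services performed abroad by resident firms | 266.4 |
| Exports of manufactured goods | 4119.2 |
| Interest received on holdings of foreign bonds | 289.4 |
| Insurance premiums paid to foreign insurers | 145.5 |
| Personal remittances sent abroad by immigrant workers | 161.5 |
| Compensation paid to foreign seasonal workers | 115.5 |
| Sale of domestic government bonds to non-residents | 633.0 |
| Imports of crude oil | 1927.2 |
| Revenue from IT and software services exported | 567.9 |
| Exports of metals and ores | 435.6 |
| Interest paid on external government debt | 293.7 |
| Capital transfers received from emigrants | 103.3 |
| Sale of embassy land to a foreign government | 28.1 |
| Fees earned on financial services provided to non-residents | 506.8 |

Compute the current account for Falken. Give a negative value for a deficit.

Goods: 435.6 - 680.6 - 1927.2 + 1113.9 + 4119.2 = 3060.9
Services: 266.4 + 567.9 + 506.8 - 145.5 = 1195.6
Primary income: 289.4 - 115.5 - 293.7 = -119.8
Secondary income: 153.5 - 161.5 = -8.0
Current account = 3060.9 + 1195.6 + (-119.8) + (-8.0) = 4128.7
(Excluded from the current account — capital account: acquisition of foreign patents and trademarks (non-produced assets) 50.0, capital transfers received from emigrants 103.3, sale of embassy land to a foreign government 28.1; financial account: sale of domestic government bonds to non-residents 633.0.)

4128.7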